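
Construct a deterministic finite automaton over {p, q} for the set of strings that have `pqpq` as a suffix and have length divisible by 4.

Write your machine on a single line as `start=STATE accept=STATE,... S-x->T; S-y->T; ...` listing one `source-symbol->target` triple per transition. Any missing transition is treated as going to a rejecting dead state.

Run two small machines in parallel and take their product. One (5 states) tracks how much of the suffix `pqpq` has currently been matched; the other (4 states) tracks the input length modulo 4. Each combined state is a pair, one component from each; accept when both components accept. After merging equivalent states the machine shrinks.
An 8-state machine:
        p   q  
>  s0   s1  s2 
   s1   s3  s4 
   s2   s3  s3 
   s3   s5  s5 
   s4   s6  s5 
   s5   s0  s0 
   s6   s0  s7 
 * s7   s1  s2 
(> = start, * = accepting)

start=s0; accept=s7; s0-p->s1; s0-q->s2; s1-p->s3; s1-q->s4; s2-p->s3; s2-q->s3; s3-p->s5; s3-q->s5; s4-p->s6; s4-q->s5; s5-p->s0; s5-q->s0; s6-p->s0; s6-q->s7; s7-p->s1; s7-q->s2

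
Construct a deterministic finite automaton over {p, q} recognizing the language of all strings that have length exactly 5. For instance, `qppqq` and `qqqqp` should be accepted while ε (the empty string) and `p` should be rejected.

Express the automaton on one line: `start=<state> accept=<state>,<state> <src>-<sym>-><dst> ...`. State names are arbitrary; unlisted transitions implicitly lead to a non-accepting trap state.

start=A accept=F A-p->B A-q->B B-p->C B-q->C C-p->D C-q->D D-p->E D-q->E E-p->F E-q->F F-p->G F-q->G G-p->G G-q->G

We only need to distinguish lengths 0, 1, …, 5, and '>5'. Chain A → B → C → D → E → F → G on every symbol, with G looping. Accepting states: {F}.
A 7-state machine:
       p  q 
>  A   B  B 
   B   C  C 
   C   D  D 
   D   E  E 
   E   F  F 
 * F   G  G 
   G   G  G 
(> = start, * = accepting)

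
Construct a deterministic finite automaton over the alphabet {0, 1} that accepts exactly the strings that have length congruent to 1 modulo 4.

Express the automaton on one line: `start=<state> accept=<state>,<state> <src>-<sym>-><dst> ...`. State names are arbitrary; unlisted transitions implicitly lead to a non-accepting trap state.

Only the length mod 4 matters, so use a 4-cycle: from any state, every input symbol moves to the next state, wrapping s3 back to s0. Mark s1 accepting.
4 states suffice.
        0   1  
>  s0   s1  s1 
 * s1   s2  s2 
   s2   s3  s3 
   s3   s0  s0 
(> = start, * = accepting)

start=s0 accept=s1 s0-0->s1 s0-1->s1 s1-0->s2 s1-1->s2 s2-0->s3 s2-1->s3 s3-0->s0 s3-1->s0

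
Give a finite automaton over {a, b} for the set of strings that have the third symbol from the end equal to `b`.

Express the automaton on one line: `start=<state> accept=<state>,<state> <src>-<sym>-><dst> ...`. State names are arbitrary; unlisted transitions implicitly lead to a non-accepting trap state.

A DFA must remember the last 3 symbols (since which symbol is third-to-last isn't known until the input ends). Use one state per possible window of the last ≤3 symbols; accept from those whose window starts with `b`.
15 states suffice.
          a    b  
>  S0     S1   S2 
   S1     S3   S4 
   S2     S5   S6 
   S3     S7   S8 
   S4     S9  S10 
   S5    S11  S12 
   S6    S13  S14 
   S7     S7   S8 
   S8     S9  S10 
   S9    S11  S12 
   S10   S13  S14 
 * S11    S7   S8 
 * S12    S9  S10 
 * S13   S11  S12 
 * S14   S13  S14 
(> = start, * = accepting)

start=S0 accept=S11,S12,S13,S14 S0-a->S1 S0-b->S2 S1-a->S3 S1-b->S4 S2-a->S5 S2-b->S6 S3-a->S7 S3-b->S8 S4-a->S9 S4-b->S10 S5-a->S11 S5-b->S12 S6-a->S13 S6-b->S14 S7-a->S7 S7-b->S8 S8-a->S9 S8-b->S10 S9-a->S11 S9-b->S12 S10-a->S13 S10-b->S14 S11-a->S7 S11-b->S8 S12-a->S9 S12-b->S10 S13-a->S11 S13-b->S12 S14-a->S13 S14-b->S14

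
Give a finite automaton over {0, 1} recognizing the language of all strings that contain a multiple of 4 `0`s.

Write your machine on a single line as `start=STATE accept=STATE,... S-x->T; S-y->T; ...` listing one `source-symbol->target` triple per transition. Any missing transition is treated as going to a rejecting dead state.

The only thing that matters is how many `0`s have appeared, reduced mod 4. Use one state per residue: q0 for 0, …, q3 for 3. Reading `0` moves to the next residue; anything else stays put. q0 is accepting.
        0   1  
>* q0   q1  q0 
   q1   q2  q1 
   q2   q3  q2 
   q3   q0  q3 
(> = start, * = accepting)

start=q0; accept=q0; q0-0->q1; q0-1->q0; q1-0->q2; q1-1->q1; q2-0->q3; q2-1->q2; q3-0->q0; q3-1->q3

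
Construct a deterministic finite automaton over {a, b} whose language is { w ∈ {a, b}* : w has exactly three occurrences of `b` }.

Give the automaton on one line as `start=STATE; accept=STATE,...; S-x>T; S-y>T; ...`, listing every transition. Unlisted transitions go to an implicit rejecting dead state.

Count `b`s, saturating at 4: states s0 through s3 mean 0 through 3 `b`s seen; s4 means more than 3. Each `b` increments (capped at s4); other symbols loop. Accept from {s3}.
With 5 states:
        a   b  
>  s0   s0  s1 
   s1   s1  s2 
   s2   s2  s3 
 * s3   s3  s4 
   s4   s4  s4 
(> = start, * = accepting)

start=s0; accept=s3; s0-a>s0; s0-b>s1; s1-a>s1; s1-b>s2; s2-a>s2; s2-b>s3; s3-a>s3; s3-b>s4; s4-a>s4; s4-b>s4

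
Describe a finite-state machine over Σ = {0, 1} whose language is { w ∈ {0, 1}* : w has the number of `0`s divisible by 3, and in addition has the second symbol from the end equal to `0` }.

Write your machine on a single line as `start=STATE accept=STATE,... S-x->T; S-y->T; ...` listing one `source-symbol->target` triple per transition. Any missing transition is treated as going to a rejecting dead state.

start=q0; accept=q3,q5; q0-0->q1; q0-1->q0; q1-0->q2; q1-1->q1; q2-0->q3; q2-1->q4; q3-0->q1; q3-1->q5; q4-0->q6; q4-1->q4; q5-0->q1; q5-1->q0; q6-0->q1; q6-1->q5

Build one automaton per condition and run them in lockstep. One (3 states) tracks the count of `0`s modulo 3; the other (7 states) tracks the last 2 symbols read. Each combined state is a pair, one component from each; accept when both components accept. Equivalent product states are then merged.
A 7-state machine:
        0   1  
>  q0   q1  q0 
   q1   q2  q1 
   q2   q3  q4 
 * q3   q1  q5 
   q4   q6  q4 
 * q5   q1  q0 
   q6   q1  q5 
(> = start, * = accepting)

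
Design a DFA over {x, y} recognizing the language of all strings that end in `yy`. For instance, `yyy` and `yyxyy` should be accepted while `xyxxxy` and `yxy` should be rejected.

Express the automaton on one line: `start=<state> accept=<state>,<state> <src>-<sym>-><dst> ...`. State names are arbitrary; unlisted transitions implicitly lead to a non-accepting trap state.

start=S0 accept=S2 S0-x->S0 S0-y->S1 S1-x->S0 S1-y->S2 S2-x->S0 S2-y->S2

Remember how much of `yy` the current input suffix matches. State S0 means no match yet; S1 means the last symbol is `y`; S2 means the last 2 symbols are `yy`. Only S2 accepts. On a mismatch, fall back to the longest proper suffix that is still a prefix of `yy`.
With 3 states:
        x   y  
>  S0   S0  S1 
   S1   S0  S2 
 * S2   S0  S2 
(> = start, * = accepting)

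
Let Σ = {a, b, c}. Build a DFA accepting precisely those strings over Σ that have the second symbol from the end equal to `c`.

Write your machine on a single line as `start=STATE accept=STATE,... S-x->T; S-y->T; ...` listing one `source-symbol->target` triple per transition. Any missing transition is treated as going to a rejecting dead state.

start=q0; accept=q10,q11,q12; q0-a->q1; q0-b->q2; q0-c->q3; q1-a->q4; q1-b->q5; q1-c->q6; q2-a->q7; q2-b->q8; q2-c->q9; q3-a->q10; q3-b->q11; q3-c->q12; q4-a->q4; q4-b->q5; q4-c->q6; q5-a->q7; q5-b->q8; q5-c->q9; q6-a->q10; q6-b->q11; q6-c->q12; q7-a->q4; q7-b->q5; q7-c->q6; q8-a->q7; q8-b->q8; q8-c->q9; q9-a->q10; q9-b->q11; q9-c->q12; q10-a->q4; q10-b->q5; q10-c->q6; q11-a->q7; q11-b->q8; q11-c->q9; q12-a->q10; q12-b->q11; q12-c->q12

Because acceptance depends on a position counted from the end, the machine has to buffer the most recent 2 symbols. Make each state the string of the last up-to-2 symbols read; on input `x` shift the window left and append `x`. Accept when the buffered window has length 2 and begins with `c`.
          a    b    c  
>  q0     q1   q2   q3 
   q1     q4   q5   q6 
   q2     q7   q8   q9 
   q3    q10  q11  q12 
   q4     q4   q5   q6 
   q5     q7   q8   q9 
   q6    q10  q11  q12 
   q7     q4   q5   q6 
   q8     q7   q8   q9 
   q9    q10  q11  q12 
 * q10    q4   q5   q6 
 * q11    q7   q8   q9 
 * q12   q10  q11  q12 
(> = start, * = accepting)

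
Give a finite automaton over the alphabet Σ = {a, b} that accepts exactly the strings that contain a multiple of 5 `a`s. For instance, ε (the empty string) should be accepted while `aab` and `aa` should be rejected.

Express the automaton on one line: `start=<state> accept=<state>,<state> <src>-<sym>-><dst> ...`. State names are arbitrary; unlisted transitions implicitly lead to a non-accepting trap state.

start=q0 accept=q0 q0-a->q1 q0-b->q0 q1-a->q2 q1-b->q1 q2-a->q3 q2-b->q2 q3-a->q4 q3-b->q3 q4-a->q0 q4-b->q4

The only thing that matters is how many `a`s have appeared, reduced mod 5. Use one state per residue: q0 for 0, …, q4 for 4. Reading `a` moves to the next residue; anything else stays put. q0 is accepting.
A 5-state machine:
        a   b  
>* q0   q1  q0 
   q1   q2  q1 
   q2   q3  q2 
   q3   q4  q3 
   q4   q0  q4 
(> = start, * = accepting)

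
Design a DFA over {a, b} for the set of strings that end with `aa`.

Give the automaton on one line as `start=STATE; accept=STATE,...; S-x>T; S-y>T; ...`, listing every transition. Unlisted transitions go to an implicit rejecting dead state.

Remember how much of `aa` the current input suffix matches. State s0 means no match yet; s1 means the last symbol is `a`; s2 means the last 2 symbols are `aa`. Only s2 accepts. On a mismatch, fall back to the longest proper suffix that is still a prefix of `aa`.
A 3-state machine:
        a   b  
>  s0   s1  s0 
   s1   s2  s0 
 * s2   s2  s0 
(> = start, * = accepting)

start=s0; accept=s2; s0-a>s1; s0-b>s0; s1-a>s2; s1-b>s0; s2-a>s2; s2-b>s0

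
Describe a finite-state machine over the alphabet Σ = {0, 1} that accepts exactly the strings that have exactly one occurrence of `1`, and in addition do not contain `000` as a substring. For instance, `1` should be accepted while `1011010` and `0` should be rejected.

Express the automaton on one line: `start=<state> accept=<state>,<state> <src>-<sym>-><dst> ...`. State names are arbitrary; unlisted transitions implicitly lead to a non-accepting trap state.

Handle the two conditions separately and then intersect. One (3 states) tracks the count of `1`s, saturating at 2; the other (4 states) tracks partial matches of the forbidden pattern `000`. Each combined state is a pair, one component from each; accept when both components accept. Equivalent product states are then merged.
A 7-state machine:
        0   1  
>  S0   S1  S2 
   S1   S3  S2 
 * S2   S4  S5 
   S3   S5  S2 
 * S4   S6  S5 
   S5   S5  S5 
 * S6   S5  S5 
(> = start, * = accepting)

start=S0 accept=S2,S4,S6 S0-0->S1 S0-1->S2 S1-0->S3 S1-1->S2 S2-0->S4 S2-1->S5 S3-0->S5 S3-1->S2 S4-0->S6 S4-1->S5 S5-0->S5 S5-1->S5 S6-0->S5 S6-1->S5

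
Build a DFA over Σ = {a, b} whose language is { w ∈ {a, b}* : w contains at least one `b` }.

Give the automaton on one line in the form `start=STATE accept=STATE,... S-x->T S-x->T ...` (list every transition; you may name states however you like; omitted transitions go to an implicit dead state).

Only the number of `b`s matters, and only up to 2. Make a chain S0 → S1 → S2 advanced by each `b` (with S2 absorbing); every other symbol self-loops. The accepting set is {S1, S2}.
        a   b  
>  S0   S0  S1 
 * S1   S1  S2 
 * S2   S2  S2 
(> = start, * = accepting)

start=S0 accept=S1,S2 S0-a->S0 S0-b->S1 S1-a->S1 S1-b->S2 S2-a->S2 S2-b->S2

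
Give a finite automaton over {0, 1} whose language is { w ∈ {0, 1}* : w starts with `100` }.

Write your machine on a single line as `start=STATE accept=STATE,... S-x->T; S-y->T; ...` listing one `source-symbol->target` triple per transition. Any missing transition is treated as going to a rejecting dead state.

Check the first 3 symbols one by one: S0 through S2 record how many have matched `100` so far; any wrong symbol goes to the dead state S4. After all 3 match we enter the accepting sink S3.
5 states suffice.
        0   1  
>  S0   S4  S1 
   S1   S2  S4 
   S2   S3  S4 
 * S3   S3  S3 
   S4   S4  S4 
(> = start, * = accepting)

start=S0; accept=S3; S0-0->S4; S0-1->S1; S1-0->S2; S1-1->S4; S2-0->S3; S2-1->S4; S3-0->S3; S3-1->S3; S4-0->S4; S4-1->S4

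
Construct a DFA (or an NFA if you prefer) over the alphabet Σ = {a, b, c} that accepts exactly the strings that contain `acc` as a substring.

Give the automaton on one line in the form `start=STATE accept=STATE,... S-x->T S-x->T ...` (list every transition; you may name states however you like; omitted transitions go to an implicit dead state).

States S0..S2 record the length of the longest prefix of `acc` that matches the current input suffix. Reaching S3 means `acc` has been seen, and we stay there forever. Accept from S3.
4 states suffice.
        a   b   c  
>  S0   S1  S0  S0 
   S1   S1  S0  S2 
   S2   S1  S0  S3 
 * S3   S3  S3  S3 
(> = start, * = accepting)

start=S0 accept=S3 S0-a->S1 S0-b->S0 S0-c->S0 S1-a->S1 S1-b->S0 S1-c->S2 S2-a->S1 S2-b->S0 S2-c->S3 S3-a->S3 S3-b->S3 S3-c->S3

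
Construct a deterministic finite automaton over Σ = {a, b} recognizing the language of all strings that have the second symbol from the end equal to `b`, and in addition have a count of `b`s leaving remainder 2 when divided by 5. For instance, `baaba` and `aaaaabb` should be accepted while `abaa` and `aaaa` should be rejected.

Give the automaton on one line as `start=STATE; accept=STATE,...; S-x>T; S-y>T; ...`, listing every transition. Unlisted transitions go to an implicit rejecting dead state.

start=q0; accept=q3,q5; q0-a>q0; q0-b>q1; q1-a>q2; q1-b>q3; q2-a>q2; q2-b>q4; q3-a>q5; q3-b>q6; q4-a>q5; q4-b>q6; q5-a>q7; q5-b>q6; q6-a>q6; q6-b>q8; q7-a>q7; q7-b>q6; q8-a>q8; q8-b>q0

Run two small machines in parallel and take their product. The first has 7 states tracking the last 2 symbols read; the second has 5 states tracking the count of `b`s modulo 5. A product state is a pair (one from each), accepting exactly when both do. After merging equivalent states the machine shrinks.
With 9 states:
        a   b  
>  q0   q0  q1 
   q1   q2  q3 
   q2   q2  q4 
 * q3   q5  q6 
   q4   q5  q6 
 * q5   q7  q6 
   q6   q6  q8 
   q7   q7  q6 
   q8   q8  q0 
(> = start, * = accepting)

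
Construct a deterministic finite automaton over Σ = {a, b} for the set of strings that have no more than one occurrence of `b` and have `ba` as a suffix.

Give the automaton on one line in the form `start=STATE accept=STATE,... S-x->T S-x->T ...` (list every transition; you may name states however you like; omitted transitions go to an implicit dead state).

start=s0 accept=s2 s0-a->s0 s0-b->s1 s1-a->s2 s1-b->s3 s2-a->s3 s2-b->s3 s3-a->s3 s3-b->s3

Handle the two conditions separately and then intersect. The first has 3 states tracking the count of `b`s, saturating at 2; the second has 3 states tracking how much of the suffix `ba` has currently been matched. A product state is a pair (one from each), accepting exactly when both do. Equivalent product states are then merged.
        a   b  
>  s0   s0  s1 
   s1   s2  s3 
 * s2   s3  s3 
   s3   s3  s3 
(> = start, * = accepting)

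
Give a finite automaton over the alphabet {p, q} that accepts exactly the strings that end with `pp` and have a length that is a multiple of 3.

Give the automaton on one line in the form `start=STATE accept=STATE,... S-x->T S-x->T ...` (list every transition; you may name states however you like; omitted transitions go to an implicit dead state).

Run two small machines in parallel and take their product. One (3 states) tracks how much of the suffix `pp` has currently been matched; the other (3 states) tracks the input length modulo 3. Each combined state is a pair, one component from each; accept when both components accept.
       p  q 
>  A   B  C 
   B   D  E 
   C   F  E 
   D   G  A 
   E   H  A 
   F   G  A 
 * G   I  C 
   H   I  C 
   I   D  E 
(> = start, * = accepting)

start=A accept=G A-p->B A-q->C B-p->D B-q->E C-p->F C-q->E D-p->G D-q->A E-p->H E-q->A F-p->G F-q->A G-p->I G-q->C H-p->I H-q->C I-p->D I-q->E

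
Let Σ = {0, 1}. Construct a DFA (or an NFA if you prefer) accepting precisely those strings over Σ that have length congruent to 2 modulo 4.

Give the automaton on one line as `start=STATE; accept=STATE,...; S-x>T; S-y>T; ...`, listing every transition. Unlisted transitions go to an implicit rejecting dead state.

start=A; accept=C; A-0>B; A-1>B; B-0>C; B-1>C; C-0>D; C-1>D; D-0>A; D-1>A

Only the length mod 4 matters, so use a 4-cycle: from any state, every input symbol moves to the next state, wrapping D back to A. Mark C accepting.
4 states suffice.
       0  1 
>  A   B  B 
   B   C  C 
 * C   D  D 
   D   A  A 
(> = start, * = accepting)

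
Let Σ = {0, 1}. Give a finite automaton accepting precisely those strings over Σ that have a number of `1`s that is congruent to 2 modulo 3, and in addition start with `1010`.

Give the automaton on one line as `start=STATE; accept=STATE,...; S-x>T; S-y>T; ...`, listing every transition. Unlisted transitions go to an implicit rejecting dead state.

Handle the two conditions separately and then intersect. The first has 3 states tracking the count of `1`s modulo 3; the second has 6 states tracking whether the input so far still matches the prefix `1010`. A product state is a pair (one from each), accepting exactly when both do. After merging equivalent states the machine shrinks.
8 states suffice.
        0   1  
>  s0   s1  s2 
   s1   s1  s1 
   s2   s3  s1 
   s3   s1  s4 
   s4   s5  s1 
 * s5   s5  s6 
   s6   s6  s7 
   s7   s7  s5 
(> = start, * = accepting)

start=s0; accept=s5; s0-0>s1; s0-1>s2; s1-0>s1; s1-1>s1; s2-0>s3; s2-1>s1; s3-0>s1; s3-1>s4; s4-0>s5; s4-1>s1; s5-0>s5; s5-1>s6; s6-0>s6; s6-1>s7; s7-0>s7; s7-1>s5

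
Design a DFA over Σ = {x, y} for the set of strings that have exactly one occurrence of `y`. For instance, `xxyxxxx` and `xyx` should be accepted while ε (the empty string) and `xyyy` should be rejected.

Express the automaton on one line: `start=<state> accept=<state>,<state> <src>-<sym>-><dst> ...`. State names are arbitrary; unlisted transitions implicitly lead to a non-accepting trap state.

Count `y`s, saturating at 2: state A means no `y` yet, B means one `y` seen, C means more than one. Each `y` increments (capped at C); other symbols loop. Accept from {B}.
A 3-state machine:
       x  y 
>  A   A  B 
 * B   B  C 
   C   C  C 
(> = start, * = accepting)

start=A accept=B A-x->A A-y->B B-x->B B-y->C C-x->C C-y->C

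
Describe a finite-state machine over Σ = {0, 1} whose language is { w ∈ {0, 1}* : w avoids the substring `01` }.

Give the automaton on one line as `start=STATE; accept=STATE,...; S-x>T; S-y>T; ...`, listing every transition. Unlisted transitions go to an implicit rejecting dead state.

start=q0; accept=q0,q1; q0-0>q1; q0-1>q0; q1-0>q1; q1-1>q2; q2-0>q2; q2-1>q2

Track partial matches of the forbidden pattern `01`. State q2 is a dead state reached once `01` has occurred; every other state accepts. q0 means no part of `01` is currently matched.
3 states suffice.
        0   1  
>* q0   q1  q0 
 * q1   q1  q2 
   q2   q2  q2 
(> = start, * = accepting)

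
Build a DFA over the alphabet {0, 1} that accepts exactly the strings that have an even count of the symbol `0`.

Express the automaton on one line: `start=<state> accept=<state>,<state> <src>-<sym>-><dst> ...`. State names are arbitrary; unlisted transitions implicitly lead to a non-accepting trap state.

The only thing that matters is how many `0`s have appeared, reduced mod 2. Use one state per residue: s0 for 0, …, s1 for 1. Reading `0` moves to the next residue; anything else stays put. s0 is accepting.
With 2 states:
        0   1  
>* s0   s1  s0 
   s1   s0  s1 
(> = start, * = accepting)

start=s0 accept=s0 s0-0->s1 s0-1->s0 s1-0->s0 s1-1->s1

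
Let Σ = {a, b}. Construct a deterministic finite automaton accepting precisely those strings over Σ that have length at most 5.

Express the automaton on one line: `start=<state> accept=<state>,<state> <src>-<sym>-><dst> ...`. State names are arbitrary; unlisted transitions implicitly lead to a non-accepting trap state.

start=q0 accept=q0,q1,q2,q3,q4,q5 q0-a->q1 q0-b->q1 q1-a->q2 q1-b->q2 q2-a->q3 q2-b->q3 q3-a->q4 q3-b->q4 q4-a->q5 q4-b->q5 q5-a->q6 q5-b->q6 q6-a->q6 q6-b->q6

We only need to distinguish lengths 0, 1, …, 5, and '>5'. Chain q0 → q1 → q2 → q3 → q4 → q5 → q6 on every symbol, with q6 looping. Accepting states: {q0, q1, q2, q3, q4, q5}.
A 7-state machine:
        a   b  
>* q0   q1  q1 
 * q1   q2  q2 
 * q2   q3  q3 
 * q3   q4  q4 
 * q4   q5  q5 
 * q5   q6  q6 
   q6   q6  q6 
(> = start, * = accepting)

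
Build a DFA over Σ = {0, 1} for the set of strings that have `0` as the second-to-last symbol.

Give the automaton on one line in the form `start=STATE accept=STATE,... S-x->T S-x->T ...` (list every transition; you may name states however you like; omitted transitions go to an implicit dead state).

start=A accept=D,E A-0->B A-1->C B-0->D B-1->E C-0->F C-1->G D-0->D D-1->E E-0->F E-1->G F-0->D F-1->E G-0->F G-1->G

Because acceptance depends on a position counted from the end, the machine has to buffer the most recent 2 symbols. Make each state the string of the last up-to-2 symbols read; on input `x` shift the window left and append `x`. Accept when the buffered window has length 2 and begins with `0`.
7 states suffice.
       0  1 
>  A   B  C 
   B   D  E 
   C   F  G 
 * D   D  E 
 * E   F  G 
   F   D  E 
   G   F  G 
(> = start, * = accepting)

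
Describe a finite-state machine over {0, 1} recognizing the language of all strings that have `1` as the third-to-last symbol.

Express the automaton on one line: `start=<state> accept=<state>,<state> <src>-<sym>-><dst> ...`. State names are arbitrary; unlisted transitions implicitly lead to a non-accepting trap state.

start=A accept=L,M,N,O A-0->B A-1->C B-0->D B-1->E C-0->F C-1->G D-0->H D-1->I E-0->J E-1->K F-0->L F-1->M G-0->N G-1->O H-0->H H-1->I I-0->J I-1->K J-0->L J-1->M K-0->N K-1->O L-0->H L-1->I M-0->J M-1->K N-0->L N-1->M O-0->N O-1->O

A DFA must remember the last 3 symbols (since which symbol is third-to-last isn't known until the input ends). Use one state per possible window of the last ≤3 symbols; accept from those whose window starts with `1`.
15 states suffice.
       0  1 
>  A   B  C 
   B   D  E 
   C   F  G 
   D   H  I 
   E   J  K 
   F   L  M 
   G   N  O 
   H   H  I 
   I   J  K 
   J   L  M 
   K   N  O 
 * L   H  I 
 * M   J  K 
 * N   L  M 
 * O   N  O 
(> = start, * = accepting)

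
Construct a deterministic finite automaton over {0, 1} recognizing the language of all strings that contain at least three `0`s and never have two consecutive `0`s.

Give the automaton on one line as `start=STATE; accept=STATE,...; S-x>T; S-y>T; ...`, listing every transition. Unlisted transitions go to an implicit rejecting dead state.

Handle the two conditions separately and then intersect. One (5 states) tracks the count of `0`s, saturating at 4; the other (3 states) tracks partial matches of the forbidden pattern `00`. Each combined state is a pair, one component from each; accept when both components accept.
With 12 states:
       0  1 
>  A   B  A 
   B   C  D 
   C   E  C 
   D   F  D 
   E   G  E 
   F   E  H 
   G   G  G 
   H   I  H 
 * I   G  J 
 * J   K  J 
 * K   G  L 
 * L   K  L 
(> = start, * = accepting)

start=A; accept=I,J,K,L; A-0>B; A-1>A; B-0>C; B-1>D; C-0>E; C-1>C; D-0>F; D-1>D; E-0>G; E-1>E; F-0>E; F-1>H; G-0>G; G-1>G; H-0>I; H-1>H; I-0>G; I-1>J; J-0>K; J-1>J; K-0>G; K-1>L; L-0>K; L-1>L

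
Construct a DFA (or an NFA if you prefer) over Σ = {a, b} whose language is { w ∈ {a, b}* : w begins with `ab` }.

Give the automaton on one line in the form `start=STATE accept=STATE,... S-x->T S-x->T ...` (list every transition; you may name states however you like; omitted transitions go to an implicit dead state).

start=q0 accept=q2 q0-a->q1 q0-b->q3 q1-a->q3 q1-b->q2 q2-a->q2 q2-b->q2 q3-a->q3 q3-b->q3

Walk along `ab` while the input agrees: from q0 take `a` to q1, and so on. Any deviation drops to the rejecting sink q3. Once q2 is reached the prefix is confirmed and every continuation is accepted.
A 4-state machine:
        a   b  
>  q0   q1  q3 
   q1   q3  q2 
 * q2   q2  q2 
   q3   q3  q3 
(> = start, * = accepting)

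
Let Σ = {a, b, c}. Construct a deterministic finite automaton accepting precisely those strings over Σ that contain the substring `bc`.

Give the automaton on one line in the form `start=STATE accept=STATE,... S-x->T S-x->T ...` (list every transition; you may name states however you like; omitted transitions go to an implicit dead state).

start=s0 accept=s2 s0-a->s0 s0-b->s1 s0-c->s0 s1-a->s0 s1-b->s1 s1-c->s2 s2-a->s2 s2-b->s2 s2-c->s2

States s0..s1 record the length of the longest prefix of `bc` that matches the current input suffix. Reaching s2 means `bc` has been seen, and we stay there forever. Accept from s2.
A 3-state machine:
        a   b   c  
>  s0   s0  s1  s0 
   s1   s0  s1  s2 
 * s2   s2  s2  s2 
(> = start, * = accepting)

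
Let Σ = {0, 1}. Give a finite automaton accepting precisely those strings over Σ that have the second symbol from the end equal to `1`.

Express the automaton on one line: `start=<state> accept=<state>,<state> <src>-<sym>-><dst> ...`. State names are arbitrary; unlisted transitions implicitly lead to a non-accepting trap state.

start=q0 accept=q5,q6 q0-0->q1 q0-1->q2 q1-0->q3 q1-1->q4 q2-0->q5 q2-1->q6 q3-0->q3 q3-1->q4 q4-0->q5 q4-1->q6 q5-0->q3 q5-1->q4 q6-0->q5 q6-1->q6

A DFA must remember the last 2 symbols (since which symbol is second-to-last isn't known until the input ends). Use one state per possible window of the last ≤2 symbols; accept from those whose window starts with `1`.
A 7-state machine:
        0   1  
>  q0   q1  q2 
   q1   q3  q4 
   q2   q5  q6 
   q3   q3  q4 
   q4   q5  q6 
 * q5   q3  q4 
 * q6   q5  q6 
(> = start, * = accepting)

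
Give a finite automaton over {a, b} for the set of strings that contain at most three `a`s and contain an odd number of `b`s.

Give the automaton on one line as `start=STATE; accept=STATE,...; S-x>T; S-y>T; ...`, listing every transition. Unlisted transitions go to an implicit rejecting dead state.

start=s0; accept=s2,s4,s6,s8; s0-a>s1; s0-b>s2; s1-a>s3; s1-b>s4; s2-a>s4; s2-b>s0; s3-a>s5; s3-b>s6; s4-a>s6; s4-b>s1; s5-a>s7; s5-b>s8; s6-a>s8; s6-b>s3; s7-a>s7; s7-b>s7; s8-a>s7; s8-b>s5

Build one automaton per condition and run them in lockstep. The first has 5 states tracking the count of `a`s, saturating at 4; the second has 2 states tracking the count of `b`s modulo 2. A product state is a pair (one from each), accepting exactly when both do. Minimizing collapses redundant product states.
        a   b  
>  s0   s1  s2 
   s1   s3  s4 
 * s2   s4  s0 
   s3   s5  s6 
 * s4   s6  s1 
   s5   s7  s8 
 * s6   s8  s3 
   s7   s7  s7 
 * s8   s7  s5 
(> = start, * = accepting)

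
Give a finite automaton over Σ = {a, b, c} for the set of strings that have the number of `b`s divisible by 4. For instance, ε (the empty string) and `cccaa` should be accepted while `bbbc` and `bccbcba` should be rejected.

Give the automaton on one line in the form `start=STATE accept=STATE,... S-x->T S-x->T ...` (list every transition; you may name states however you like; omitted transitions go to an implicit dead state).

start=q0 accept=q0 q0-a->q0 q0-b->q1 q0-c->q0 q1-a->q1 q1-b->q2 q1-c->q1 q2-a->q2 q2-b->q3 q2-c->q2 q3-a->q3 q3-b->q0 q3-c->q3

Keep the running count of `b`s modulo 4: each `b` advances along the cycle q0 → q1 → q2 → q3 → q0 while other symbols loop. Accept at q0.
        a   b   c  
>* q0   q0  q1  q0 
   q1   q1  q2  q1 
   q2   q2  q3  q2 
   q3   q3  q0  q3 
(> = start, * = accepting)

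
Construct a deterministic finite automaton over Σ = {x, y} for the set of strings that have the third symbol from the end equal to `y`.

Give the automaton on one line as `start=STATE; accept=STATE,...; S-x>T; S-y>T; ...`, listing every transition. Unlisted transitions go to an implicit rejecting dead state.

start=A; accept=L,M,N,O; A-x>B; A-y>C; B-x>D; B-y>E; C-x>F; C-y>G; D-x>H; D-y>I; E-x>J; E-y>K; F-x>L; F-y>M; G-x>N; G-y>O; H-x>H; H-y>I; I-x>J; I-y>K; J-x>L; J-y>M; K-x>N; K-y>O; L-x>H; L-y>I; M-x>J; M-y>K; N-x>L; N-y>M; O-x>N; O-y>O

Because acceptance depends on a position counted from the end, the machine has to buffer the most recent 3 symbols. Make each state the string of the last up-to-3 symbols read; on input `x` shift the window left and append `x`. Accept when the buffered window has length 3 and begins with `y`.
A 15-state machine:
       x  y 
>  A   B  C 
   B   D  E 
   C   F  G 
   D   H  I 
   E   J  K 
   F   L  M 
   G   N  O 
   H   H  I 
   I   J  K 
   J   L  M 
   K   N  O 
 * L   H  I 
 * M   J  K 
 * N   L  M 
 * O   N  O 
(> = start, * = accepting)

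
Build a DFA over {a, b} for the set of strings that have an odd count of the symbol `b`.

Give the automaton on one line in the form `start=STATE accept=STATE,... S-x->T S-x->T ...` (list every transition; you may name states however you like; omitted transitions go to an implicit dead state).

The only thing that matters is how many `b`s have appeared, reduced mod 2. Use one state per residue: q0 for 0, …, q1 for 1. Reading `b` moves to the next residue; anything else stays put. q1 is accepting.
        a   b  
>  q0   q0  q1 
 * q1   q1  q0 
(> = start, * = accepting)

start=q0 accept=q1 q0-a->q0 q0-b->q1 q1-a->q1 q1-b->q0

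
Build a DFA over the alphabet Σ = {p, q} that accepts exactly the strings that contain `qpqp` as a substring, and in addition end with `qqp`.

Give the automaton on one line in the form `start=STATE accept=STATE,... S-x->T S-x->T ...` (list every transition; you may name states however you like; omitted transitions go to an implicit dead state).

Run two small machines in parallel and take their product. The first has 5 states tracking whether and how much of `qpqp` has been seen; the second has 4 states tracking how much of the suffix `qqp` has currently been matched. A product state is a pair (one from each), accepting exactly when both do.
10 states suffice.
       p  q 
>  A   A  B 
   B   C  D 
   C   A  E 
   D   F  D 
   E   G  D 
   F   A  E 
   G   G  H 
   H   G  I 
   I   J  I 
 * J   G  H 
(> = start, * = accepting)

start=A accept=J A-p->A A-q->B B-p->C B-q->D C-p->A C-q->E D-p->F D-q->D E-p->G E-q->D F-p->A F-q->E G-p->G G-q->H H-p->G H-q->I I-p->J I-q->I J-p->G J-q->H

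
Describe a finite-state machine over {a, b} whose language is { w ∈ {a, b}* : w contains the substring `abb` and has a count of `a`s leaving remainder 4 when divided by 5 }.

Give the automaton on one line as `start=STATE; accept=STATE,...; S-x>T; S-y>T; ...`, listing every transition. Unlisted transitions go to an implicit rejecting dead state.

start=s0; accept=s14; s0-a>s1; s0-b>s0; s1-a>s2; s1-b>s3; s2-a>s4; s2-b>s5; s3-a>s2; s3-b>s6; s4-a>s7; s4-b>s8; s5-a>s4; s5-b>s9; s6-a>s9; s6-b>s6; s7-a>s10; s7-b>s11; s8-a>s7; s8-b>s12; s9-a>s12; s9-b>s9; s10-a>s1; s10-b>s13; s11-a>s10; s11-b>s14; s12-a>s14; s12-b>s12; s13-a>s1; s13-b>s15; s14-a>s15; s14-b>s14; s15-a>s6; s15-b>s15

Run two small machines in parallel and take their product. The first has 4 states tracking whether and how much of `abb` has been seen; the second has 5 states tracking the count of `a`s modulo 5. A product state is a pair (one from each), accepting exactly when both do.
A 16-state machine:
          a    b  
>  s0     s1   s0 
   s1     s2   s3 
   s2     s4   s5 
   s3     s2   s6 
   s4     s7   s8 
   s5     s4   s9 
   s6     s9   s6 
   s7    s10  s11 
   s8     s7  s12 
   s9    s12   s9 
   s10    s1  s13 
   s11   s10  s14 
   s12   s14  s12 
   s13    s1  s15 
 * s14   s15  s14 
   s15    s6  s15 
(> = start, * = accepting)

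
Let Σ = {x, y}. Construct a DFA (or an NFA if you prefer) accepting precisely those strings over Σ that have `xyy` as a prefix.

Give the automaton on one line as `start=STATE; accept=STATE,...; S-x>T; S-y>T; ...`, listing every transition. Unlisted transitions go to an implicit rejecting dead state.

start=q0; accept=q3; q0-x>q1; q0-y>q4; q1-x>q4; q1-y>q2; q2-x>q4; q2-y>q3; q3-x>q3; q3-y>q3; q4-x>q4; q4-y>q4

Check the first 3 symbols one by one: q0 through q2 record how many have matched `xyy` so far; any wrong symbol goes to the dead state q4. After all 3 match we enter the accepting sink q3.
        x   y  
>  q0   q1  q4 
   q1   q4  q2 
   q2   q4  q3 
 * q3   q3  q3 
   q4   q4  q4 
(> = start, * = accepting)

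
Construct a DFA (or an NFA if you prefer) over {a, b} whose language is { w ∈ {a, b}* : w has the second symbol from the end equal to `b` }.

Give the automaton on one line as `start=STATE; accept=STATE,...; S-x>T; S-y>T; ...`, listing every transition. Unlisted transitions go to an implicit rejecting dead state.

start=s0; accept=s5,s6; s0-a>s1; s0-b>s2; s1-a>s3; s1-b>s4; s2-a>s5; s2-b>s6; s3-a>s3; s3-b>s4; s4-a>s5; s4-b>s6; s5-a>s3; s5-b>s4; s6-a>s5; s6-b>s6

A DFA must remember the last 2 symbols (since which symbol is second-to-last isn't known until the input ends). Use one state per possible window of the last ≤2 symbols; accept from those whose window starts with `b`.
        a   b  
>  s0   s1  s2 
   s1   s3  s4 
   s2   s5  s6 
   s3   s3  s4 
   s4   s5  s6 
 * s5   s3  s4 
 * s6   s5  s6 
(> = start, * = accepting)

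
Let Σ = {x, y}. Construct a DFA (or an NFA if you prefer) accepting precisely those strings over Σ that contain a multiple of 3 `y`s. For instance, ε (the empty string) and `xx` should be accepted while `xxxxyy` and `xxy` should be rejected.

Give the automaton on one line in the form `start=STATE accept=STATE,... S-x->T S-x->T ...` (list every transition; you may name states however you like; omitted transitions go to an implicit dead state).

start=S0 accept=S0 S0-x->S0 S0-y->S1 S1-x->S1 S1-y->S2 S2-x->S2 S2-y->S0

Keep the running count of `y`s modulo 3: each `y` advances along the cycle S0 → S1 → S2 → S0 while other symbols loop. Accept at S0.
A 3-state machine:
        x   y  
>* S0   S0  S1 
   S1   S1  S2 
   S2   S2  S0 
(> = start, * = accepting)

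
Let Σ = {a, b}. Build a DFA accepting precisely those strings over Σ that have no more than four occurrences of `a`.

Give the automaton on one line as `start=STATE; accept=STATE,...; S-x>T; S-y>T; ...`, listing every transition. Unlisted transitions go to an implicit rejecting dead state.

Count `a`s, saturating at 5: states s0 through s4 mean 0 through 4 `a`s seen; s5 means more than 4. Each `a` increments (capped at s5); other symbols loop. Accept from {s0, s1, s2, s3, s4}.
        a   b  
>* s0   s1  s0 
 * s1   s2  s1 
 * s2   s3  s2 
 * s3   s4  s3 
 * s4   s5  s4 
   s5   s5  s5 
(> = start, * = accepting)

start=s0; accept=s0,s1,s2,s3,s4; s0-a>s1; s0-b>s0; s1-a>s2; s1-b>s1; s2-a>s3; s2-b>s2; s3-a>s4; s3-b>s3; s4-a>s5; s4-b>s4; s5-a>s5; s5-b>s5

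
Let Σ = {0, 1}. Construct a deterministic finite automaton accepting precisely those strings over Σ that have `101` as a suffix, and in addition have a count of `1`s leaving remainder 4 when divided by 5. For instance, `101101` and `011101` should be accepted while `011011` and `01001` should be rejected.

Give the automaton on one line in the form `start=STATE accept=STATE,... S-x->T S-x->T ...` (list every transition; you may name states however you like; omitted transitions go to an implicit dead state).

Handle the two conditions separately and then intersect. The first has 4 states tracking how much of the suffix `101` has currently been matched; the second has 5 states tracking the count of `1`s modulo 5. A product state is a pair (one from each), accepting exactly when both do. After merging equivalent states the machine shrinks.
With 8 states:
       0  1 
>  A   A  B 
   B   B  C 
   C   C  D 
   D   E  F 
   E   G  H 
   F   F  A 
   G   G  F 
 * H   F  A 
(> = start, * = accepting)

start=A accept=H A-0->A A-1->B B-0->B B-1->C C-0->C C-1->D D-0->E D-1->F E-0->G E-1->H F-0->F F-1->A G-0->G G-1->F H-0->F H-1->A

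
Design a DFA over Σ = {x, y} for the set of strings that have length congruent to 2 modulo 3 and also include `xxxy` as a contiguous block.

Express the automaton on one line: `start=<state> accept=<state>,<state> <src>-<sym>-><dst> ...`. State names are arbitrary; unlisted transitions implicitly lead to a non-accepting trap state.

Build one automaton per condition and run them in lockstep. One (3 states) tracks the input length modulo 3; the other (5 states) tracks whether and how much of `xxxy` has been seen. Each combined state is a pair, one component from each; accept when both components accept.
          x    y  
>  q0     q1   q2 
   q1     q3   q4 
   q2     q5   q4 
   q3     q6   q0 
   q4     q7   q0 
   q5     q8   q0 
   q6     q9  q10 
   q7    q11   q2 
   q8     q9   q2 
   q9    q12  q13 
   q10   q13  q13 
   q11   q12   q4 
   q12    q6  q14 
 * q13   q14  q14 
   q14   q10  q10 
(> = start, * = accepting)

start=q0 accept=q13 q0-x->q1 q0-y->q2 q1-x->q3 q1-y->q4 q2-x->q5 q2-y->q4 q3-x->q6 q3-y->q0 q4-x->q7 q4-y->q0 q5-x->q8 q5-y->q0 q6-x->q9 q6-y->q10 q7-x->q11 q7-y->q2 q8-x->q9 q8-y->q2 q9-x->q12 q9-y->q13 q10-x->q13 q10-y->q13 q11-x->q12 q11-y->q4 q12-x->q6 q12-y->q14 q13-x->q14 q13-y->q14 q14-x->q10 q14-y->q10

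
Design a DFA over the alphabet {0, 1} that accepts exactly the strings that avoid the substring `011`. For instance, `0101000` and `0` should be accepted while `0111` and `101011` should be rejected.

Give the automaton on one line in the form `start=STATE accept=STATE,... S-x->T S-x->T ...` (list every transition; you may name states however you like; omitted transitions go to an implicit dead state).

start=q0 accept=q0,q1,q2 q0-0->q1 q0-1->q0 q1-0->q1 q1-1->q2 q2-0->q1 q2-1->q3 q3-0->q3 q3-1->q3

This is the complement of 'contains `011`'. Use the same substring-matching states — q0 through q3 holding how much of `011` has just been matched — but flip the accepting set: everything except the trap q3 accepts.
A 4-state machine:
        0   1  
>* q0   q1  q0 
 * q1   q1  q2 
 * q2   q1  q3 
   q3   q3  q3 
(> = start, * = accepting)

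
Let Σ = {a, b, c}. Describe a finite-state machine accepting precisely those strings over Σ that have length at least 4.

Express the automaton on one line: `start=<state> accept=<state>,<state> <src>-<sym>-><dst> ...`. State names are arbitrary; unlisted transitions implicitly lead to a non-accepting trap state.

Count input length up to 5: every symbol moves from s0 toward s5, which means 'more than 4' and absorbs. Accept from {s4, s5}.
A 6-state machine:
        a   b   c  
>  s0   s1  s1  s1 
   s1   s2  s2  s2 
   s2   s3  s3  s3 
   s3   s4  s4  s4 
 * s4   s5  s5  s5 
 * s5   s5  s5  s5 
(> = start, * = accepting)

start=s0 accept=s4,s5 s0-a->s1 s0-b->s1 s0-c->s1 s1-a->s2 s1-b->s2 s1-c->s2 s2-a->s3 s2-b->s3 s2-c->s3 s3-a->s4 s3-b->s4 s3-c->s4 s4-a->s5 s4-b->s5 s4-c->s5 s5-a->s5 s5-b->s5 s5-c->s5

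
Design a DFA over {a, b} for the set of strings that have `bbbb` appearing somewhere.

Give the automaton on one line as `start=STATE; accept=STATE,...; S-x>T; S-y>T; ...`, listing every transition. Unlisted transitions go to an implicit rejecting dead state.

start=q0; accept=q4; q0-a>q0; q0-b>q1; q1-a>q0; q1-b>q2; q2-a>q0; q2-b>q3; q3-a>q0; q3-b>q4; q4-a>q4; q4-b>q4

States q0..q3 record the length of the longest prefix of `bbbb` that matches the current input suffix. Reaching q4 means `bbbb` has been seen, and we stay there forever. Accept from q4.
        a   b  
>  q0   q0  q1 
   q1   q0  q2 
   q2   q0  q3 
   q3   q0  q4 
 * q4   q4  q4 
(> = start, * = accepting)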